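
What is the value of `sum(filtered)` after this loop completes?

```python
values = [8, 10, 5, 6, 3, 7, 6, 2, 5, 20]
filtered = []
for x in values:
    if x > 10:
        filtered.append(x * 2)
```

Sum of doubled values > 10
`filtered` takes the values: [] → [40]
So `sum(filtered)` = 40

Answer: 40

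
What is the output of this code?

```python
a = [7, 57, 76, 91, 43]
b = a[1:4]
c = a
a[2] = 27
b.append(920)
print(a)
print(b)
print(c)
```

Key concept: slice vs alias.
Step by step:
`a = [7, 57, 76, 91, 43]` → a = [7, 57, 76, 91, 43]
`b = a[1:4]` → b = [57, 76, 91]
`c = a` → c = [7, 57, 76, 91, 43] (same object as a)
`a[2] = 27` → a = [7, 57, 27, 91, 43] (same object as c); c = [7, 57, 27, 91, 43] (same object as a)
`b.append(920)` → b = [57, 76, 91, 920]
`print(a)` → prints [7, 57, 27, 91, 43]
`print(b)` → prints [57, 76, 91, 920]
`print(c)` → prints [7, 57, 27, 91, 43]

Answer:
[7, 57, 27, 91, 43]
[57, 76, 91, 920]
[7, 57, 27, 91, 43]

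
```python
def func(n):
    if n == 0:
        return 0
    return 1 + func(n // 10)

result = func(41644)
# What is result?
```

Count of digits of 41644: 5

Answer: 5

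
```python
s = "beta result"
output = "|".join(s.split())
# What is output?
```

Trace:
`s = "beta result"` → s = 'beta result'
`output = "|".join(s.split())` → output = 'beta|result'
So output = 'beta|result'

Answer: 'beta|result'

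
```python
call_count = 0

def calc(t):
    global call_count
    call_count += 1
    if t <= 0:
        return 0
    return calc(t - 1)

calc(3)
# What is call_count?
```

Linear recursion stepping by 1: 4 calls from t=3 down to ≤0.

Answer: 4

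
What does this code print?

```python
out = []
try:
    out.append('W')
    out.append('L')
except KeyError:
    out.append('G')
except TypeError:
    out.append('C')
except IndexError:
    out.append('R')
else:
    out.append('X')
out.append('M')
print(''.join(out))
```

Execution trace: 'W' (try body) → 'L' (try body, no exception) → 'X' (else) → 'M' (after the try/except). Output: WLXM

Answer: WLXM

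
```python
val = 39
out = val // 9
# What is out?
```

Trace:
`val = 39` → val = 39
`out = val // 9` → out = 4
So out = 4

Answer: 4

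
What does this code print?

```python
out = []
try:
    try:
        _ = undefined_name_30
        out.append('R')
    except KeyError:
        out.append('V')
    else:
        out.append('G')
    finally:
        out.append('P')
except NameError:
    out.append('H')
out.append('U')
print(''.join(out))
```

Execution trace: 'P' (inner finally) → 'H' (outer except NameError) → 'U' (after the try/except). Output: PHU

Answer: PHU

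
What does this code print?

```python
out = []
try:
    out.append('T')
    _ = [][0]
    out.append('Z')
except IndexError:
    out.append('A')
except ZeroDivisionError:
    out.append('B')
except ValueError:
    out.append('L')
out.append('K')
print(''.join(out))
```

Execution trace: 'T' (try body) → 'A' (except IndexError) → 'K' (after the try/except). Output: TAK

Answer: TAK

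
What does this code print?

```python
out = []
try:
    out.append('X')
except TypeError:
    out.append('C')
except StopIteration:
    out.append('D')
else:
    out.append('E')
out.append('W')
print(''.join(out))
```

Execution trace: 'X' (try body, no exception) → 'E' (else) → 'W' (after the try/except). Output: XEW

Answer: XEW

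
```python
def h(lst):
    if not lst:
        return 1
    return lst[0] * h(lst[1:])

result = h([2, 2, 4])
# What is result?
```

Product over [2, 2, 4] = 2 * 2 * 4 = 16

Answer: 16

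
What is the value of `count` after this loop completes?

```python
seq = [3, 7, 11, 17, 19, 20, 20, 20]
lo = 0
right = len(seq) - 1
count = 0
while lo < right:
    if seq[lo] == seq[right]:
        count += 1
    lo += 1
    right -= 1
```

Count matching pairs from ends
`count` takes the values: 0

Answer: 0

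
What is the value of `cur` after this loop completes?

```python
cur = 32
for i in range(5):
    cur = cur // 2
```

Halve 5 times: 32 // 2^5 = 1
`cur` takes the values: 32 → 16 → 8 → 4 → 2 → 1

Answer: 1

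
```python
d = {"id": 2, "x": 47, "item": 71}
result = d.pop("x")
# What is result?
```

Trace:
`d = {"id": 2, "x": 47, "item": 71}` → d = {'id': 2, 'x': 47, 'item': 71}
`result = d.pop("x")` → d = {'id': 2, 'item': 71}; result = 47
So result = 47

Answer: 47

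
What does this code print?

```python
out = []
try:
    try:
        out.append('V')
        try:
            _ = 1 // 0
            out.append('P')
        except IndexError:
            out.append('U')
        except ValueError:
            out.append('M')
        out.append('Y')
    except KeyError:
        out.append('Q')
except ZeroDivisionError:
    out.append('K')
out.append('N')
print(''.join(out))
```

Execution trace: 'V' (try body) → 'K' (outer except ZeroDivisionError) → 'N' (after the try/except). Output: VKN

Answer: VKN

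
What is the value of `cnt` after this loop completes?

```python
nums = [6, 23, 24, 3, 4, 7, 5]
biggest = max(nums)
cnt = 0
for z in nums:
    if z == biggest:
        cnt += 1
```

Count of max value 24 in [6, 23, 24, 3, 4, 7, 5]
`cnt` takes the values: 0 → 1

Answer: 1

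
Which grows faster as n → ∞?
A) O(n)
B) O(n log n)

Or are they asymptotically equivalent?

O(n) vs O(n log n): Higher order terms dominate.

Answer: B) O(n log n) grows faster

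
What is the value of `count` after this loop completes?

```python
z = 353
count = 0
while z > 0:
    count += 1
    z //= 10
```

Count digits by repeated division by 10
`count` takes the values: 0 → 1 → 2 → 3

Answer: 3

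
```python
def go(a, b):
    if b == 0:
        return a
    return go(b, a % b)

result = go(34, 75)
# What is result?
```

go(34, 75) -> go(75, 34) -> go(34, 7) -> go(7, 6) -> go(6, 1) -> go(1, 0) -> 1

Answer: 1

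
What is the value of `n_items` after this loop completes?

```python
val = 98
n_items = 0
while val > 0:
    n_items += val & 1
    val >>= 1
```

Count set bits in 98 (binary: 0b1100010)
`n_items` takes the values: 0 → 1 → 2 → 3

Answer: 3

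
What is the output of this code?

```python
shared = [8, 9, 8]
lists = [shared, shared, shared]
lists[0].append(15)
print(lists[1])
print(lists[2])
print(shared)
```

Key concept: list of same reference.
Step by step:
`shared = [8, 9, 8]` → shared = [8, 9, 8]
`lists = [shared, shared, shared]` → lists = [[8, 9, 8], [8, 9, 8], [8, 9, 8]]
`lists[0].append(15)` → shared = [8, 9, 8, 15]; lists = [[8, 9, 8, 15], [8, 9, 8, 15], [8, 9, 8, 15]]
`print(lists[1])` → prints [8, 9, 8, 15]
`print(lists[2])` → prints [8, 9, 8, 15]
`print(shared)` → prints [8, 9, 8, 15]

Answer:
[8, 9, 8, 15]
[8, 9, 8, 15]
[8, 9, 8, 15]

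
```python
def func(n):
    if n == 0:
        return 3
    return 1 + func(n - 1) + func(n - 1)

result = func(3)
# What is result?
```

func(n) = 1 + 2·func(n-1), func(0)=3. Closed form: (3+1)·2^3 - 1 = 31.

Answer: 31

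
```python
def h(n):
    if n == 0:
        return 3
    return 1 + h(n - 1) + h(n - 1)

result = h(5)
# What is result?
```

h(n) = 1 + 2·h(n-1), h(0)=3. Closed form: (3+1)·2^5 - 1 = 127.

Answer: 127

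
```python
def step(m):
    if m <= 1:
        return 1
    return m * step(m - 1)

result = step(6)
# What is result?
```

step(6) = 6 * 5 * 4 * 3 * 2 * 1 = 720

Answer: 720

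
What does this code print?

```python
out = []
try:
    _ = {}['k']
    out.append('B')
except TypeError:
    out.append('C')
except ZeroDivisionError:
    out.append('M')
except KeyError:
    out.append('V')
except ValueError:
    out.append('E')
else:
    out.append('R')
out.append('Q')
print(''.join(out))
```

Execution trace: 'V' (except KeyError) → 'Q' (after the try/except). Output: VQ

Answer: VQ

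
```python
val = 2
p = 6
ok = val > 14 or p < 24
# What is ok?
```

Trace:
`val = 2` → val = 2
`p = 6` → p = 6
`ok = val > 14 or p < 24` → ok = True
So ok = True

Answer: True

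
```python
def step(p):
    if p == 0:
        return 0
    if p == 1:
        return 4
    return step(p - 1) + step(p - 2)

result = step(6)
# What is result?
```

Build up from base cases: step(0)=0, step(1)=4, step(2)=4, step(3)=8, step(4)=12, step(5)=20, step(6)=32

Answer: 32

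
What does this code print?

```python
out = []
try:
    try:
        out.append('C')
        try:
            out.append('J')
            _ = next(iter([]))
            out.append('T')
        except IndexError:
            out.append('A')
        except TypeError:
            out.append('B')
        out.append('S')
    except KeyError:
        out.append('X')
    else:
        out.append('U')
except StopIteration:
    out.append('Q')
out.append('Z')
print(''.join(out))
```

Execution trace: 'C' (try body) → 'J' (inner try body) → 'Q' (outer except StopIteration) → 'Z' (after the try/except). Output: CJQZ

Answer: CJQZ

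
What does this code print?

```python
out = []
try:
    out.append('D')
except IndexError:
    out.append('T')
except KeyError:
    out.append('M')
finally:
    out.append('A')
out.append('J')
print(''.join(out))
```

Execution trace: 'D' (try body, no exception) → 'A' (finally) → 'J' (after the try/except). Output: DAJ

Answer: DAJ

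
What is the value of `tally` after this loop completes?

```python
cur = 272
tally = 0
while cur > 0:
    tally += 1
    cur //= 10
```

Count digits by repeated division by 10
`tally` takes the values: 0 → 1 → 2 → 3

Answer: 3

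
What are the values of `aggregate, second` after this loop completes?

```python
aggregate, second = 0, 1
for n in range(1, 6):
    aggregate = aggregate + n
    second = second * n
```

Sum and factorial of 1 to 5
`aggregate, second` takes the values: (0, 1) → (1, 1) → (3, 1) → (3, 2) → (6, 2) → (6, 6) → (10, 6) → (10, 24) → (15, 24) → (15, 120)

Answer: 15, 120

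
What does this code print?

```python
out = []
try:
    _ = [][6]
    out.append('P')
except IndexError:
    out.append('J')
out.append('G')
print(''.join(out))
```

Execution trace: 'J' (except IndexError) → 'G' (after the try/except). Output: JG

Answer: JG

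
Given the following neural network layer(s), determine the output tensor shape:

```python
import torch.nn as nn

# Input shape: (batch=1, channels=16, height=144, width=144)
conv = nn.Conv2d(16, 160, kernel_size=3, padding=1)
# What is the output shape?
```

Input: (1, 16, 144, 144) -> Output: (1, 160, 144, 144)

Answer: (1, 160, 144, 144)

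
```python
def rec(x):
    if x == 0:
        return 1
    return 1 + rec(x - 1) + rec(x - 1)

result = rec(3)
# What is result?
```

rec(x) = 1 + 2·rec(x-1), rec(0)=1. Closed form: (1+1)·2^3 - 1 = 15.

Answer: 15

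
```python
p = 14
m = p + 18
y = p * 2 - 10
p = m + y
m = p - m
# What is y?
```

Trace:
`p = 14` → p = 14
`m = p + 18` → m = 32
`y = p * 2 - 10` → y = 18
`p = m + y` → p = 50
`m = p - m` → m = 18
So y = 18

Answer: 18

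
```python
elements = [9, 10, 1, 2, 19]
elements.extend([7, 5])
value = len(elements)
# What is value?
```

Trace:
`elements = [9, 10, 1, 2, 19]` → elements = [9, 10, 1, 2, 19]
`elements.extend([7, 5])` → elements = [9, 10, 1, 2, 19, 7, 5]
`value = len(elements)` → value = 7
So value = 7

Answer: 7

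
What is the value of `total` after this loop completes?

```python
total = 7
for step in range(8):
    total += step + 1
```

Start at 7, add 1 to 8 = 43
`total` takes the values: 7 → 8 → 10 → 13 → 17 → 22 → 28 → 35 → 43

Answer: 43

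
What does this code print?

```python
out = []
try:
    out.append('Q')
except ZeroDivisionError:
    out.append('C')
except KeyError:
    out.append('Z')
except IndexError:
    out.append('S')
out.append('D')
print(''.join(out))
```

Execution trace: 'Q' (try body, no exception) → 'D' (after the try/except). Output: QD

Answer: QD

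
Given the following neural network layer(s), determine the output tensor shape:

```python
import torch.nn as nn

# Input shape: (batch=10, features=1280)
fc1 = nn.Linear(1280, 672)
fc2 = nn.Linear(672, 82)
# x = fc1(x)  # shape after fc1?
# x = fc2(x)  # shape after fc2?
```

Input: (10, 1280) -> after fc1: (10, 672) -> Output: (10, 82)

Answer: (10, 82)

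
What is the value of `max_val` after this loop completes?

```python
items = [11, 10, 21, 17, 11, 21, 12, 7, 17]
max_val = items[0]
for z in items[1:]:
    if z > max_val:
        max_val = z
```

Maximum of [11, 10, 21, 17, 11, 21, 12, 7, 17]
`max_val` takes the values: 11 → 21

Answer: 21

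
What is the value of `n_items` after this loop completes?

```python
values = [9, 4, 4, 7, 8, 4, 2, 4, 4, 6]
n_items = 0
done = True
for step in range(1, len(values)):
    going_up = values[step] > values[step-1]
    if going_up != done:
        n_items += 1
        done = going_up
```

Count direction changes in [9, 4, 4, 7, 8, 4, 2, 4, 4, 6]
`n_items` takes the values: 0 → 1 → 2 → 3 → 4 → 5 → 6

Answer: 6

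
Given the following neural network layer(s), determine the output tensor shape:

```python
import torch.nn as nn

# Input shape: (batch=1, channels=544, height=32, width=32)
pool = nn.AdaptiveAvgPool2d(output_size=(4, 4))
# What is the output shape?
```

Input: (1, 544, 32, 32) -> Output: (1, 544, 4, 4)

Answer: (1, 544, 4, 4)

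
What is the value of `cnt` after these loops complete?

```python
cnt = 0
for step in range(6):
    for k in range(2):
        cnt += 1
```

6 * 2 = 12
`cnt` takes the values: 0 → 1 → 2 → 3 → 4 → 5 → 6 → 7 → 8 → 9 → 10 → 11 → 12

Answer: 12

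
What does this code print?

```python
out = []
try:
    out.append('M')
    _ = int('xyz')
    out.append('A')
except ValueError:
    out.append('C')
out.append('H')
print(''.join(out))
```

Execution trace: 'M' (try body) → 'C' (except ValueError) → 'H' (after the try/except). Output: MCH

Answer: MCH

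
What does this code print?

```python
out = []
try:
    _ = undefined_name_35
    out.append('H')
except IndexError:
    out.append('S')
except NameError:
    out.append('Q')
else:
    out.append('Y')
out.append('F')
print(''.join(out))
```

Execution trace: 'Q' (except NameError) → 'F' (after the try/except). Output: QF

Answer: QF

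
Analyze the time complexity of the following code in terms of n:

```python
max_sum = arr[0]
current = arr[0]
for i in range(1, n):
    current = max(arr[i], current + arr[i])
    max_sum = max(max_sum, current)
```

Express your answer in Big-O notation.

This is Kadane's algorithm for maximum subarray. Time complexity: O(n).

Answer: O(n)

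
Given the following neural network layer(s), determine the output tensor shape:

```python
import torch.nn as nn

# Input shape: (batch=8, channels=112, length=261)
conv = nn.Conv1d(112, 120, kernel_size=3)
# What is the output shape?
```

Input: (8, 112, 261) -> Output: (8, 120, 259)

Answer: (8, 120, 259)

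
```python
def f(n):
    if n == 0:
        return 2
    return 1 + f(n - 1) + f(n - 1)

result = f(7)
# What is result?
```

f(n) = 1 + 2·f(n-1), f(0)=2. Closed form: (2+1)·2^7 - 1 = 383.

Answer: 383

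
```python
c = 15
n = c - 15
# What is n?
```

Trace:
`c = 15` → c = 15
`n = c - 15` → n = 0
So n = 0

Answer: 0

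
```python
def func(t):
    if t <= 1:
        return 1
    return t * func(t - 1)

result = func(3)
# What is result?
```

func(3) = 3 * 2 * 1 = 6

Answer: 6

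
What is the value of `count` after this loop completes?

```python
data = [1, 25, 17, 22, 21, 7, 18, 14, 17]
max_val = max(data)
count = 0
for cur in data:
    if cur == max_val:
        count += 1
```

Count of max value 25 in [1, 25, 17, 22, 21, 7, 18, 14, 17]
`count` takes the values: 0 → 1

Answer: 1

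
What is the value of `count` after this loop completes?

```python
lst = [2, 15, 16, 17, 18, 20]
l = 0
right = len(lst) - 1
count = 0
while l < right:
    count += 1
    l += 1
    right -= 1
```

Iterations until pointers meet (list length 6)
`count` takes the values: 0 → 1 → 2 → 3

Answer: 3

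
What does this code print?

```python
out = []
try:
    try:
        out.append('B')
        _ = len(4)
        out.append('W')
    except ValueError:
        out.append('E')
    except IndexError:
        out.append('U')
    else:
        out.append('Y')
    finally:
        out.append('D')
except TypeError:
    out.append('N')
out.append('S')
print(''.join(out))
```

Execution trace: 'B' (try body) → 'D' (finally) → 'N' (outer except TypeError) → 'S' (after the try/except). Output: BDNS

Answer: BDNS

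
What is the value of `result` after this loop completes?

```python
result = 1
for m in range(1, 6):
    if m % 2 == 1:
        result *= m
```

Product of odd numbers 1 to 5
`result` takes the values: 1 → 3 → 15

Answer: 15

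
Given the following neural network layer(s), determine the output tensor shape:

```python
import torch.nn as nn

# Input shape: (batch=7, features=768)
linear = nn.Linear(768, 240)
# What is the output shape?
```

Input: (7, 768) -> Output: (7, 240)

Answer: (7, 240)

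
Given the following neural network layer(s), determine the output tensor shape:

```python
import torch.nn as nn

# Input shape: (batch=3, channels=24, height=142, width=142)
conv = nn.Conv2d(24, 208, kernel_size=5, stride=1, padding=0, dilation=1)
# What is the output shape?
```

Input: (3, 24, 142, 142) -> Output: (3, 208, 138, 138)

Answer: (3, 208, 138, 138)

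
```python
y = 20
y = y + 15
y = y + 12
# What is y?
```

Trace:
`y = 20` → y = 20
`y = y + 15` → y = 35
`y = y + 12` → y = 47
So y = 47

Answer: 47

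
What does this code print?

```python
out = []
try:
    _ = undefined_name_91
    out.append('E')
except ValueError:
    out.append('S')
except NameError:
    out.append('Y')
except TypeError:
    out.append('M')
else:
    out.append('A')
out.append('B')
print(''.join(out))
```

Execution trace: 'Y' (except NameError) → 'B' (after the try/except). Output: YB

Answer: YB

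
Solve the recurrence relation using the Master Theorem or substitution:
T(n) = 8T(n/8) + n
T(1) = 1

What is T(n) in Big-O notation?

By Master Theorem: a=8, b=8, f(n)=n. Since log_8(8) = 1 and f(n) = Θ(n^1), Case 2 applies. T(n) = O(n log n).

Answer: O(n log n)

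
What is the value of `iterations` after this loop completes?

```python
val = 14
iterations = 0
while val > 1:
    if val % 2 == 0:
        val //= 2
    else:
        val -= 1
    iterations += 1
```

Steps to reduce 14 to 1
`iterations` takes the values: 0 → 1 → 2 → 3 → 4 → 5

Answer: 5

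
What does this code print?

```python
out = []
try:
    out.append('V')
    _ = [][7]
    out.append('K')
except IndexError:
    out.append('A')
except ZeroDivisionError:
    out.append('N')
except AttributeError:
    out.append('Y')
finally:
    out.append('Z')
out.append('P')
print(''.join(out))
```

Execution trace: 'V' (try body) → 'A' (except IndexError) → 'Z' (finally) → 'P' (after the try/except). Output: VAZP

Answer: VAZP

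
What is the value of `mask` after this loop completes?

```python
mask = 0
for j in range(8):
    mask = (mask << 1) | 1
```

Build 8 consecutive 1-bits: 0b11111111
`mask` takes the values: 0 → 1 → 3 → 7 → 15 → 31 → 63 → 127 → 255

Answer: 255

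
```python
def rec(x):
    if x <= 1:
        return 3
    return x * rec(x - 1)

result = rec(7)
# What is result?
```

rec(7) = 7 * 6 * 5 * 4 * 3 * 2 * 3 = 15120

Answer: 15120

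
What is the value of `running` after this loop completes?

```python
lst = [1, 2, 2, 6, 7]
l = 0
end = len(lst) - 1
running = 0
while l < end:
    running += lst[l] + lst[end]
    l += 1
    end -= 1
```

Sum of pairs from ends
`running` takes the values: 0 → 8 → 16

Answer: 16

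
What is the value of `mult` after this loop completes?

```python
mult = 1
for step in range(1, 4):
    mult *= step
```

3! = 6
`mult` takes the values: 1 → 2 → 6

Answer: 6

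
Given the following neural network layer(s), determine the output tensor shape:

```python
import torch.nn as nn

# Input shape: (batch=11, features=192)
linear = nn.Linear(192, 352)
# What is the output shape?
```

Input: (11, 192) -> Output: (11, 352)

Answer: (11, 352)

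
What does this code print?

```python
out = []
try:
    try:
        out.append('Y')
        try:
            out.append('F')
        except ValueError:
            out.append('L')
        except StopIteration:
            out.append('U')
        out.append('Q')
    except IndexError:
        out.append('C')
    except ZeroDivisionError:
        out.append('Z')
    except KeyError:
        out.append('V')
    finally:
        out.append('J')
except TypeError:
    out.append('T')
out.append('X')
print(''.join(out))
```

Execution trace: 'Y' (try body) → 'F' (inner try body, no exception) → 'Q' (try body, no exception) → 'J' (finally) → 'X' (after the try/except). Output: YFQJX

Answer: YFQJX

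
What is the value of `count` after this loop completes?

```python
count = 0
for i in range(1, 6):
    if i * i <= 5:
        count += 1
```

Count numbers where i² ≤ 5
`count` takes the values: 0 → 1 → 2

Answer: 2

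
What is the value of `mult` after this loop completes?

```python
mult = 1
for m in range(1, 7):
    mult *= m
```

6! = 720
`mult` takes the values: 1 → 2 → 6 → 24 → 120 → 720

Answer: 720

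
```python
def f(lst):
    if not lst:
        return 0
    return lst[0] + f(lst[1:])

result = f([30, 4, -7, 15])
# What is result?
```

30 + 4 + (-7) + 15 + 0 = 42

Answer: 42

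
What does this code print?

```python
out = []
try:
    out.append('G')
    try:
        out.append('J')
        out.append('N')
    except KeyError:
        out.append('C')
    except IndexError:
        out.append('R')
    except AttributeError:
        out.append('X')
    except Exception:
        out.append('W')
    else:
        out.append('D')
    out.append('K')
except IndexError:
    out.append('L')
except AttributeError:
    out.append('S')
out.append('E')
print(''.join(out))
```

Execution trace: 'G' (try body) → 'J' (inner try body) → 'N' (inner try body, no exception) → 'D' (inner else) → 'K' (try body, no exception) → 'E' (after the try/except). Output: GJNDKE

Answer: GJNDKE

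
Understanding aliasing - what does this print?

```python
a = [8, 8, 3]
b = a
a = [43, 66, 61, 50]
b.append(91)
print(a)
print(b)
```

Key concept: rebinding vs mutation: a is rebound to a new list, b still points at the original.
Step by step:
`a = [8, 8, 3]` → a = [8, 8, 3]
`b = a` → b = [8, 8, 3] (same object as a)
`a = [43, 66, 61, 50]` → a = [43, 66, 61, 50]
`b.append(91)` → b = [8, 8, 3, 91]
`print(a)` → prints [43, 66, 61, 50]
`print(b)` → prints [8, 8, 3, 91]

Answer:
[43, 66, 61, 50]
[8, 8, 3, 91]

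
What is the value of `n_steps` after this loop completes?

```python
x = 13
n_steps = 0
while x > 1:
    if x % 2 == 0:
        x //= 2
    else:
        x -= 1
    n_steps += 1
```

Steps to reduce 13 to 1
`n_steps` takes the values: 0 → 1 → 2 → 3 → 4 → 5

Answer: 5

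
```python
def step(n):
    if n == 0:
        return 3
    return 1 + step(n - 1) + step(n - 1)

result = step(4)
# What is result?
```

step(n) = 1 + 2·step(n-1), step(0)=3. Closed form: (3+1)·2^4 - 1 = 63.

Answer: 63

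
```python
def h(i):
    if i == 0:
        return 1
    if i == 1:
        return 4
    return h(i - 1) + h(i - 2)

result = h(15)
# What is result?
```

Build up from base cases: h(0)=1, h(1)=4, h(2)=5, h(3)=9, h(4)=14, h(5)=23, h(6)=37, ..., h(15)=2817

Answer: 2817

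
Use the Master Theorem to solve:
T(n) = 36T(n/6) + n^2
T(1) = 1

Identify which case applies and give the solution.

a=36, b=6, f(n)=n^2. log_6(36) = 2. Since c=2 = 2, Case 2 applies: T(n) = Θ(n^log_b(a) · log n) = O(n^2 log n).

Answer: O(n^2 log n) - Case 2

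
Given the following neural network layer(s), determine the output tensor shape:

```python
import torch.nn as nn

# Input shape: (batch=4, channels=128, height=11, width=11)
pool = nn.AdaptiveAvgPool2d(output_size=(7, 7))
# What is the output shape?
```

Input: (4, 128, 11, 11) -> Output: (4, 128, 7, 7)

Answer: (4, 128, 7, 7)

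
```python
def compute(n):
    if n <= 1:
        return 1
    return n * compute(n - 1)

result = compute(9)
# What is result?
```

compute(9) = 9 * 8 * 7 * 6 * 5 * 4 * 3 * 2 * 1 = 362880

Answer: 362880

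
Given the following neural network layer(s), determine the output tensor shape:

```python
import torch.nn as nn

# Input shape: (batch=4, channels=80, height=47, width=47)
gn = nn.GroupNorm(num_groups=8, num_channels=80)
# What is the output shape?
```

Input: (4, 80, 47, 47) -> Output: (4, 80, 47, 47)

Answer: (4, 80, 47, 47)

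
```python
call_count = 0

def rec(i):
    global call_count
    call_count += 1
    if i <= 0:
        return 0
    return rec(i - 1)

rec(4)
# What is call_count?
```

Linear recursion stepping by 1: 5 calls from i=4 down to ≤0.

Answer: 5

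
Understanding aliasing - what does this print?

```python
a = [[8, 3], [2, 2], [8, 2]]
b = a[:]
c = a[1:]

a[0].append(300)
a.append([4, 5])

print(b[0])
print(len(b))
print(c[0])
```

Key concept: slice with nested mutation.
Step by step:
`a = [[8, 3], [2, 2], [8, 2]]` → a = [[8, 3], [2, 2], [8, 2]]
`b = a[:]` → b = [[8, 3], [2, 2], [8, 2]]
`c = a[1:]` → c = [[2, 2], [8, 2]]
`a[0].append(300)` → a = [[8, 3, 300], [2, 2], [8, 2]]; b = [[8, 3, 300], [2, 2], [8, 2]]
`a.append([4, 5])` → a = [[8, 3, 300], [2, 2], [8, 2], [4, 5]]
`print(b[0])` → prints [8, 3, 300]
`print(len(b))` → prints 3
`print(c[0])` → prints [2, 2]

Answer:
[8, 3, 300]
3
[2, 2]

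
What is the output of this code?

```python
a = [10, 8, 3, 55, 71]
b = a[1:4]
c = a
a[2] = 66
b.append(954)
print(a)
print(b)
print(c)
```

Key concept: slice vs alias.
Step by step:
`a = [10, 8, 3, 55, 71]` → a = [10, 8, 3, 55, 71]
`b = a[1:4]` → b = [8, 3, 55]
`c = a` → c = [10, 8, 3, 55, 71] (same object as a)
`a[2] = 66` → a = [10, 8, 66, 55, 71] (same object as c); c = [10, 8, 66, 55, 71] (same object as a)
`b.append(954)` → b = [8, 3, 55, 954]
`print(a)` → prints [10, 8, 66, 55, 71]
`print(b)` → prints [8, 3, 55, 954]
`print(c)` → prints [10, 8, 66, 55, 71]

Answer:
[10, 8, 66, 55, 71]
[8, 3, 55, 954]
[10, 8, 66, 55, 71]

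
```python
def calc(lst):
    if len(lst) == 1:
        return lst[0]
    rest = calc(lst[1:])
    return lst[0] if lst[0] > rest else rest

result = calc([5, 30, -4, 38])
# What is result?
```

Recursive max over [5, 30, -4, 38] = 38

Answer: 38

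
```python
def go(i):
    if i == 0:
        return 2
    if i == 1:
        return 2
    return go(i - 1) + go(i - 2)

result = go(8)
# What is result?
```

Build up from base cases: go(0)=2, go(1)=2, go(2)=4, go(3)=6, go(4)=10, go(5)=16, go(6)=26, ..., go(8)=68

Answer: 68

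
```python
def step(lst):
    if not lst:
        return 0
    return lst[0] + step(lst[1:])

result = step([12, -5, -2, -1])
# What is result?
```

12 + (-5) + (-2) + (-1) + 0 = 4

Answer: 4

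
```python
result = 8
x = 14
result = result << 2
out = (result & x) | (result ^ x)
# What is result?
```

Trace:
`result = 8` → result = 8
`x = 14` → x = 14
`result = result << 2` → result = 32
`out = (result & x) | (result ^ x)` → out = 46
So result = 32

Answer: 32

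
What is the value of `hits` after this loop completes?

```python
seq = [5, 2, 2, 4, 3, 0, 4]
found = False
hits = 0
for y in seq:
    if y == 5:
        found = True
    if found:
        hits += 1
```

Count elements after first 5 in [5, 2, 2, 4, 3, 0, 4]
`hits` takes the values: 0 → 1 → 2 → 3 → 4 → 5 → 6 → 7

Answer: 7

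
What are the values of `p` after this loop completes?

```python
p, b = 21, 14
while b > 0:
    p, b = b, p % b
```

GCD of 21 and 14
`p` takes the values: 21 → 14 → 7

Answer: 7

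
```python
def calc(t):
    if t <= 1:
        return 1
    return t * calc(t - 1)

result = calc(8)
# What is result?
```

calc(8) = 8 * 7 * 6 * 5 * 4 * 3 * 2 * 1 = 40320

Answer: 40320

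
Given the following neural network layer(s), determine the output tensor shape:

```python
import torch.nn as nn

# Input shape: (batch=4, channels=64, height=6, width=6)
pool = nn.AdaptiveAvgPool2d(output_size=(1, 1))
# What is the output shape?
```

Input: (4, 64, 6, 6) -> Output: (4, 64, 1, 1)

Answer: (4, 64, 1, 1)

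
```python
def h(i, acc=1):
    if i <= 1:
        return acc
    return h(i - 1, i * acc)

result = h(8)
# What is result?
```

Accumulator trace (n, acc): (8, 1) -> (7, 8) -> (6, 56) -> (5, 336) -> (4, 1680) -> (3, 6720) -> (2, 20160) -> (1, 40320) -> return 40320

Answer: 40320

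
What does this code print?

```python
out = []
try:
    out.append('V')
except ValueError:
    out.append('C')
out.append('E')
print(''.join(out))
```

Execution trace: 'V' (try body, no exception) → 'E' (after the try/except). Output: VE

Answer: VE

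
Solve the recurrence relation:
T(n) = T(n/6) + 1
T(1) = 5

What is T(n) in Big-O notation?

Each step divides n by 6 and adds 1. After log_6(n) steps we reach T(1)=5. So T(n) = 1·log_6(n) + 5 = O(log n).

Answer: O(log n)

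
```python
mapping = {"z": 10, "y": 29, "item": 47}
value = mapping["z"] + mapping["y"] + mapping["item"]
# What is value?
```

Trace:
`mapping = {"z": 10, "y": 29, "item": 47}` → mapping = {'z': 10, 'y': 29, 'item': 47}
`value = mapping["z"] + mapping["y"] + mapping["item"]` → value = 86
So value = 86

Answer: 86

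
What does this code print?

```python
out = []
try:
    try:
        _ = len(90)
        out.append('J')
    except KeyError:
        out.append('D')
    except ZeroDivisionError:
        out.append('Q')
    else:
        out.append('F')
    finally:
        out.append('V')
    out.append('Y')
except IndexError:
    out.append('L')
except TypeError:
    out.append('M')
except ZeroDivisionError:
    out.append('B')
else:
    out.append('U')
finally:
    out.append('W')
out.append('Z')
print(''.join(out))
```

Execution trace: 'V' (inner finally) → 'M' (except TypeError) → 'W' (finally) → 'Z' (after the try/except). Output: VMWZ

Answer: VMWZ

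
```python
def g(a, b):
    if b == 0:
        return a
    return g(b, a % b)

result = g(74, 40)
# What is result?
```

g(74, 40) -> g(40, 34) -> g(34, 6) -> g(6, 4) -> g(4, 2) -> g(2, 0) -> 2

Answer: 2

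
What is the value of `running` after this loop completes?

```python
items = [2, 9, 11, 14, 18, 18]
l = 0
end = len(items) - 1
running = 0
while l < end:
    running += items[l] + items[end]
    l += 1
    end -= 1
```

Sum of pairs from ends
`running` takes the values: 0 → 20 → 47 → 72

Answer: 72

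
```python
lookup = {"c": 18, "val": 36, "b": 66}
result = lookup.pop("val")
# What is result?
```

Trace:
`lookup = {"c": 18, "val": 36, "b": 66}` → lookup = {'c': 18, 'val': 36, 'b': 66}
`result = lookup.pop("val")` → lookup = {'c': 18, 'b': 66}; result = 36
So result = 36

Answer: 36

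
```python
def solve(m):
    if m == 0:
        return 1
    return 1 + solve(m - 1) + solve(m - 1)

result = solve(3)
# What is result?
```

solve(m) = 1 + 2·solve(m-1), solve(0)=1. Closed form: (1+1)·2^3 - 1 = 15.

Answer: 15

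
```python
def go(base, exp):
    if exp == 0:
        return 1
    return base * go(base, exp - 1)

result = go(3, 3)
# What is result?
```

go(3, 3) = 3 * 3 * 3 = 27

Answer: 27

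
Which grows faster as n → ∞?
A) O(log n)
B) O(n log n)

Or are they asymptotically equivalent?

O(log n) vs O(n log n): Higher order terms dominate.

Answer: B) O(n log n) grows faster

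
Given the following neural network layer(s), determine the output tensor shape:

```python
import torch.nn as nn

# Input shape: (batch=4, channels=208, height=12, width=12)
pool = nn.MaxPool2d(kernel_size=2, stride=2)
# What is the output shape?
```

Input: (4, 208, 12, 12) -> Output: (4, 208, 6, 6)

Answer: (4, 208, 6, 6)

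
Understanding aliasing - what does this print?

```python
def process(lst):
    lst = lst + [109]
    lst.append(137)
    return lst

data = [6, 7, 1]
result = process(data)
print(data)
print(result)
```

Key concept: rebinding parameter vs mutation.
Step by step:
`data = [6, 7, 1]` → data = [6, 7, 1]
`result = process(data)` → result = [6, 7, 1, 109, 137]
`print(data)` → prints [6, 7, 1]
`print(result)` → prints [6, 7, 1, 109, 137]

Answer:
[6, 7, 1]
[6, 7, 1, 109, 137]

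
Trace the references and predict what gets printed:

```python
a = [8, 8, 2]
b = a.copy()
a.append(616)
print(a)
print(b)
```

Key concept: list.copy() creates independent copy.
Step by step:
`a = [8, 8, 2]` → a = [8, 8, 2]
`b = a.copy()` → b = [8, 8, 2]
`a.append(616)` → a = [8, 8, 2, 616]
`print(a)` → prints [8, 8, 2, 616]
`print(b)` → prints [8, 8, 2]

Answer:
[8, 8, 2, 616]
[8, 8, 2]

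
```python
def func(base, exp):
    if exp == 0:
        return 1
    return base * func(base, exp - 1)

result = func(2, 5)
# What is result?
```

func(2, 5) = 2 * 2 * 2 * 2 * 2 = 32

Answer: 32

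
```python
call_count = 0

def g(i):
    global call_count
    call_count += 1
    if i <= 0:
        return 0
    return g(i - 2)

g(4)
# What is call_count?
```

Linear recursion stepping by 2: 3 calls from i=4 down to ≤0.

Answer: 3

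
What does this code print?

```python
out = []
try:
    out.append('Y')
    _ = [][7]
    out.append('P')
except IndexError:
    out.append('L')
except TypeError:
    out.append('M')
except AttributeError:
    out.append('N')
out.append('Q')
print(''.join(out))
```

Execution trace: 'Y' (try body) → 'L' (except IndexError) → 'Q' (after the try/except). Output: YLQ

Answer: YLQ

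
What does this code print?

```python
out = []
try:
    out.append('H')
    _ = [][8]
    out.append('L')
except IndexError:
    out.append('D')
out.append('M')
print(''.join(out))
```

Execution trace: 'H' (try body) → 'D' (except IndexError) → 'M' (after the try/except). Output: HDM

Answer: HDM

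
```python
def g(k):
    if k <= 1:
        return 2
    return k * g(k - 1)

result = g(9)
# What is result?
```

g(9) = 9 * 8 * 7 * 6 * 5 * 4 * 3 * 2 * 2 = 725760

Answer: 725760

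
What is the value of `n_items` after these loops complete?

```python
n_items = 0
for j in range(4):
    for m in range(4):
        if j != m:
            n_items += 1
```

4² - 4 (exclude diagonal)
`n_items` takes the values: 0 → 1 → 2 → 3 → 4 → 5 → 6 → 7 → 8 → 9 → 10 → 11 → 12

Answer: 12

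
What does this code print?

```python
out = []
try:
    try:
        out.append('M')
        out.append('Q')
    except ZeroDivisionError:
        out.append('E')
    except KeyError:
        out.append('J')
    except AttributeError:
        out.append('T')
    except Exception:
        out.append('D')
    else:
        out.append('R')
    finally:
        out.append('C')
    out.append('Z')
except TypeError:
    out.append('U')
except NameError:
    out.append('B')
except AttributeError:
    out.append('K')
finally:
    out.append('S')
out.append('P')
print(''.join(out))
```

Execution trace: 'M' (inner try body) → 'Q' (inner try body, no exception) → 'R' (inner else) → 'C' (inner finally) → 'Z' (try body, no exception) → 'S' (finally) → 'P' (after the try/except). Output: MQRCZSP

Answer: MQRCZSP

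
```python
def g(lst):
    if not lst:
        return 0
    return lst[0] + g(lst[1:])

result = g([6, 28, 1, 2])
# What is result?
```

6 + 28 + 1 + 2 + 0 = 37

Answer: 37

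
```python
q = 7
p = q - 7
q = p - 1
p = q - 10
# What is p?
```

Trace:
`q = 7` → q = 7
`p = q - 7` → p = 0
`q = p - 1` → q = -1
`p = q - 10` → p = -11
So p = -11

Answer: -11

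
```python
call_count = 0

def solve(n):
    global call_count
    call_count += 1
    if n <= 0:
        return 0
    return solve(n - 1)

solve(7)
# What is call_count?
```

Linear recursion stepping by 1: 8 calls from n=7 down to ≤0.

Answer: 8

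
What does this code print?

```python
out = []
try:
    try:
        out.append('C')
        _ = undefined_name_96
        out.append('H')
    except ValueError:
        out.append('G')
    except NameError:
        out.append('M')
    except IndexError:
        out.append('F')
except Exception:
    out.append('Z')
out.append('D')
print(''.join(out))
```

Execution trace: 'C' (inner try body) → 'M' (inner except NameError) → 'D' (after the try/except). Output: CMD

Answer: CMD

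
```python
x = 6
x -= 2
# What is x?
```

Trace:
`x = 6` → x = 6
`x -= 2` → x = 4
So x = 4

Answer: 4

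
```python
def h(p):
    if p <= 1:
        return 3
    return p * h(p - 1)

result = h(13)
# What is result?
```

h(13) = 13 * 12 * 11 * 10 * 9 * 8 * 7 * 6 * 5 * 4 * 3 * 2 * 3 = 18681062400

Answer: 18681062400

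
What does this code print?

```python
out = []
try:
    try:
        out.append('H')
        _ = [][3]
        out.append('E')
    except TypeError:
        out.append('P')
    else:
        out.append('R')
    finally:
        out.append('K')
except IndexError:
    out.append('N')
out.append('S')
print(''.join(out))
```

Execution trace: 'H' (inner try body) → 'K' (inner finally) → 'N' (outer except IndexError) → 'S' (after the try/except). Output: HKNS

Answer: HKNS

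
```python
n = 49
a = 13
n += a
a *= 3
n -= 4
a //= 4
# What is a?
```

Trace:
`n = 49` → n = 49
`a = 13` → a = 13
`n += a` → n = 62
`a *= 3` → a = 39
`n -= 4` → n = 58
`a //= 4` → a = 9
So a = 9

Answer: 9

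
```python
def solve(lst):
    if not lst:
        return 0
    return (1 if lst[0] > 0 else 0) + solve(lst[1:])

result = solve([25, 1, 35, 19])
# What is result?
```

Count of positive elements in [25, 1, 35, 19] = 4

Answer: 4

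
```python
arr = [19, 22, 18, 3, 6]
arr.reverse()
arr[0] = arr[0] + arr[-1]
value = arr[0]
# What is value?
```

Trace:
`arr = [19, 22, 18, 3, 6]` → arr = [19, 22, 18, 3, 6]
`arr.reverse()` → arr = [6, 3, 18, 22, 19]
`arr[0] = arr[0] + arr[-1]` → arr = [25, 3, 18, 22, 19]
`value = arr[0]` → value = 25
So value = 25

Answer: 25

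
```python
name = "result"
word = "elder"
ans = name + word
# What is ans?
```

Trace:
`name = "result"` → name = 'result'
`word = "elder"` → word = 'elder'
`ans = name + word` → ans = 'resultelder'
So ans = 'resultelder'

Answer: 'resultelder'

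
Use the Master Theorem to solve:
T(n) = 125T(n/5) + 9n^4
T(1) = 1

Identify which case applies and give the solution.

a=125, b=5, f(n)=9n^4. log_5(125) = 3. Since c=4 > 3 and the regularity condition holds (125(n/5)^4 = (125/5^4)n^4 with 125/5^4 < 1), Case 3 applies: T(n) = Θ(f(n)) = O(n^4).

Answer: O(n^4) - Case 3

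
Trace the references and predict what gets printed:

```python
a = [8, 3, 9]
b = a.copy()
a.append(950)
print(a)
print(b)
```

Key concept: list.copy() creates independent copy.
Step by step:
`a = [8, 3, 9]` → a = [8, 3, 9]
`b = a.copy()` → b = [8, 3, 9]
`a.append(950)` → a = [8, 3, 9, 950]
`print(a)` → prints [8, 3, 9, 950]
`print(b)` → prints [8, 3, 9]

Answer:
[8, 3, 9, 950]
[8, 3, 9]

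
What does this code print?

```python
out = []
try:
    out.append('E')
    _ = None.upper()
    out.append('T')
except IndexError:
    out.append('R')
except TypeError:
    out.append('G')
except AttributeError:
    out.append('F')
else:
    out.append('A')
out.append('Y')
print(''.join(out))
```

Execution trace: 'E' (try body) → 'F' (except AttributeError) → 'Y' (after the try/except). Output: EFY

Answer: EFY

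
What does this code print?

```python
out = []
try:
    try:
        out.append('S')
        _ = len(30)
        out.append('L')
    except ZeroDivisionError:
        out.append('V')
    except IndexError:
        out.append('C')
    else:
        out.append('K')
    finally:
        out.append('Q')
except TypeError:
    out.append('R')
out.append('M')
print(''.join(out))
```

Execution trace: 'S' (try body) → 'Q' (finally) → 'R' (outer except TypeError) → 'M' (after the try/except). Output: SQRM

Answer: SQRM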